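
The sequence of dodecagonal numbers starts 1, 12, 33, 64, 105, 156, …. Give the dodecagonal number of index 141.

The 141st dodecagonal number is n(5n−4) with n = 141.
141·(5·141 − 4) = 141·701 = 98841.

98841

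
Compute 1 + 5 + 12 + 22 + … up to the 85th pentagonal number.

310675

Σ i(3i−1)/2 = (3Σi² − Σi) / 2 over i = 1..85.
Σi = 3655 and Σi² = 208335.
(3·208335 − 1·3655) / 2 = 621350/2 = 310675.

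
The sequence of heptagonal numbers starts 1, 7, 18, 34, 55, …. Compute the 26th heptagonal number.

The 26th heptagonal number is n(5n−3)/2 with n = 26.
26·(5·26 − 3)/2 = 26·127/2 = 1651.

1651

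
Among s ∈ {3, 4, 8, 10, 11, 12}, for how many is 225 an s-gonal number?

s = 3: P(3, 20) = 210 and P(3, 21) = 231; 225 is not s-gonal.
s = 4: P(4, 15) = 225. ✓
s = 8: P(8, 9) = 225. ✓
s = 10: P(10, 7) = 175 and P(10, 8) = 232; 225 is not s-gonal.
s = 11: P(11, 7) = 196 and P(11, 8) = 260; 225 is not s-gonal.
s = 12: P(12, 7) = 217 and P(12, 8) = 288; 225 is not s-gonal.
Hits: s ∈ {4, 8} → 2.

2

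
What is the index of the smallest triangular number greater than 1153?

Solve n(n+1)/2 > 1153 for integer n.
The largest n with value ≤ 1153 is 47 (since 1128 ≤ 1153 < 1176), so the first above is n = 48, value 1176.

48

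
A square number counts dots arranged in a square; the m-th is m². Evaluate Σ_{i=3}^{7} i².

135

Σ_{i=3}^{7} i² = 140 − 5 = 135.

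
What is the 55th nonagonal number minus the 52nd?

55·(7·55 − 5)/2 = 10450 and 52·(7·52 − 5)/2 = 9334.
Difference: 10450 − 9334 = 1116.

1116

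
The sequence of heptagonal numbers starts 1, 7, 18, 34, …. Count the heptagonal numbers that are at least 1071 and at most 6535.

31

The n-th heptagonal number is n(5n−3)/2.
Smallest index with value ≥ 1071: n = 21 (giving 1071).
Largest index with value ≤ 6535: n = 51 (giving 6426).
Indices 21 through 51: 31 terms.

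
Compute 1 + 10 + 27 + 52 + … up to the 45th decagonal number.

122475

Σ i(4i−3) = 4Σi² − 3Σi over i = 1..45.
Σi = 1035 and Σi² = 31395.
4·31395 − 3·1035 = 122475.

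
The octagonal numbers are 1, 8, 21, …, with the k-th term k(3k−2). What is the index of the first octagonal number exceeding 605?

15

Solve n(3n−2) > 605 for integer n.
The largest n with value ≤ 605 is 14 (since 560 ≤ 605 < 645), so the first above is n = 15, value 645.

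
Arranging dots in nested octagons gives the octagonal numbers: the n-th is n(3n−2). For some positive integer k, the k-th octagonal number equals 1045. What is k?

19

Set n(3n−2) = 1045, giving 3n² − 2n − 1045 = 0.
The discriminant is 4 + 12·1045 = 12544, and √12544 = 112.
So n = (2 + 112) / 6 = 114/6 = 19.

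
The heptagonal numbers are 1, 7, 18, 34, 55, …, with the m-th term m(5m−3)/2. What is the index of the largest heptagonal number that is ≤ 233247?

305

Solve n(5n−3)/2 ≤ 233247 for integer n.
n = 305 gives 232105 ≤ 233247, while n = 306 gives 233631 > 233247; so the answer is index 305.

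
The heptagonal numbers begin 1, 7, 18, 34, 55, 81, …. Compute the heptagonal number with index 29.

2059

The 29th heptagonal number is n(5n−3)/2 with n = 29.
29·(5·29 − 3)/2 = 29·142/2 = 29·71 = 2059.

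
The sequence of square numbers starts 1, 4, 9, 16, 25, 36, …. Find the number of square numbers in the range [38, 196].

8

The n-th square number is n².
Smallest index with value ≥ 38: n = 7 (giving 49).
Largest index with value ≤ 196: n = 14 (giving 196).
Indices 7 through 14: 8 terms.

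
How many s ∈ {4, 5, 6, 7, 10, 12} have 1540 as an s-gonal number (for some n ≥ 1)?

2

s = 4: P(4, 39) = 1521 and P(4, 40) = 1600; 1540 is not s-gonal.
s = 5: P(5, 32) = 1520 and P(5, 33) = 1617; 1540 is not s-gonal.
s = 6: P(6, 28) = 1540. ✓
s = 7: P(7, 25) = 1525 and P(7, 26) = 1651; 1540 is not s-gonal.
s = 10: P(10, 20) = 1540. ✓
s = 12: P(12, 17) = 1377 and P(12, 18) = 1548; 1540 is not s-gonal.
Hits: s ∈ {6, 10} → 2.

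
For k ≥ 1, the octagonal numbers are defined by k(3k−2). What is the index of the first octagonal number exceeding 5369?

43

Solve n(3n−2) > 5369 for integer n.
The largest n with value ≤ 5369 is 42 (since 5208 ≤ 5369 < 5461), so the first above is n = 43, value 5461.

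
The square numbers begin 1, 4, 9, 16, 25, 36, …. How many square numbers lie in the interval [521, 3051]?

33

The n-th square number is n².
Smallest index with value ≥ 521: n = 23 (giving 529).
Largest index with value ≤ 3051: n = 55 (giving 3025).
Indices 23 through 55: 33 terms.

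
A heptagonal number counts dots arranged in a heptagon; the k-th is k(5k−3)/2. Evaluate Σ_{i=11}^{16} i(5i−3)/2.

2656

Σ i(5i−3)/2 = (5Σi² − 3Σi) / 2 over i = 11..16.
Σi = 136 − 55 = 81 and Σi² = 1496 − 385 = 1111.
(5·1111 − 3·81) / 2 = 5312/2 = 2656.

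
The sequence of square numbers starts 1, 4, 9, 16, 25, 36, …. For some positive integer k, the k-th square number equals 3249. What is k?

57

We need n² = 3249, so n = √3249 = 57.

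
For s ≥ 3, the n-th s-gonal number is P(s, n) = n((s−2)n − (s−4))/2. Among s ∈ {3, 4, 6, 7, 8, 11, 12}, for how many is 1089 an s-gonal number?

1

s = 3: P(3, 46) = 1081 and P(3, 47) = 1128; 1089 is not s-gonal.
s = 4: P(4, 33) = 1089. ✓
s = 6: P(6, 23) = 1035 and P(6, 24) = 1128; 1089 is not s-gonal.
s = 7: P(7, 21) = 1071 and P(7, 22) = 1177; 1089 is not s-gonal.
s = 8: P(8, 19) = 1045 and P(8, 20) = 1160; 1089 is not s-gonal.
s = 11: P(11, 15) = 960 and P(11, 16) = 1096; 1089 is not s-gonal.
s = 12: P(12, 15) = 1065 and P(12, 16) = 1216; 1089 is not s-gonal.
Hits: s ∈ {4} → 1.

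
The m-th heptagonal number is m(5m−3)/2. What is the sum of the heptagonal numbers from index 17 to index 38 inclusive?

Σ i(5i−3)/2 = (5Σi² − 3Σi) / 2 over i = 17..38.
Σi = 741 − 136 = 605 and Σi² = 19019 − 1496 = 17523.
(5·17523 − 3·605) / 2 = 85800/2 = 42900.

42900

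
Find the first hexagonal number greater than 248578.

248865

Solve n(2n−1) > 248578 for integer n.
The largest n with value ≤ 248578 is 352 (since 247456 ≤ 248578 < 248865), so the first above is n = 353, value 248865.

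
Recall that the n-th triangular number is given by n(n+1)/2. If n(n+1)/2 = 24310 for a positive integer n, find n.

Set n(n+1)/2 = 24310, giving n² + n − 48620 = 0.
The discriminant is 1 + 8·24310 = 194481, and √194481 = 441.
So n = (-1 + 441) / 2 = 440/2 = 220.

220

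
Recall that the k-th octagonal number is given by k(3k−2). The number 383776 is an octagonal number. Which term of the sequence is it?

Set n(3n−2) = 383776, giving 3n² − 2n − 383776 = 0.
So n = (2 + 2146) / 6 = 2148/6 = 358.

358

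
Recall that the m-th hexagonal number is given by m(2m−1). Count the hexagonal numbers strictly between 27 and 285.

The n-th hexagonal number is n(2n−1).
Smallest index with value > 27: n = 4 (giving 28).
Largest index with value < 285: n = 12 (giving 276).
Indices 4 through 12: 9 terms.

9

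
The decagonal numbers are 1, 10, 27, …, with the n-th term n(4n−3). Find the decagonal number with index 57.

12825

The 57th decagonal number is n(4n−3) with n = 57.
57·(4·57 − 3) = 57·225 = 12825.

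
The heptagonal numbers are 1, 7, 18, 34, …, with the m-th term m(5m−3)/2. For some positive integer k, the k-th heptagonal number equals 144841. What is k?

241

Set n(5n−3)/2 = 144841, giving 5n² − 3n − 289682 = 0.
The discriminant is 9 + 40·144841 = 5793649, and √5793649 = 2407.
So n = (3 + 2407) / 10 = 2410/10 = 241.
Check: 241·(5·241 − 3)/2 = 144841. ✓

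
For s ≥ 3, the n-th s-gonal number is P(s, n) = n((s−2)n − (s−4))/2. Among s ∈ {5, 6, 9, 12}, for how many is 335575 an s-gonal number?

1

s = 5: P(5, 473) = 335357 and P(5, 474) = 336777; 335575 is not s-gonal.
s = 6: P(6, 409) = 334153 and P(6, 410) = 335790; 335575 is not s-gonal.
s = 9: P(9, 310) = 335575. ✓
s = 12: P(12, 259) = 334369 and P(12, 260) = 336960; 335575 is not s-gonal.
Hits: s ∈ {9} → 1.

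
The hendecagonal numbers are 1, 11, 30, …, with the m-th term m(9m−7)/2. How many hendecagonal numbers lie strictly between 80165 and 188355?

71

The n-th hendecagonal number is n(9n−7)/2.
Smallest index with value > 80165: n = 134 (giving 80333).
Largest index with value < 188355: n = 204 (giving 186558).
Indices 134 through 204: 71 terms.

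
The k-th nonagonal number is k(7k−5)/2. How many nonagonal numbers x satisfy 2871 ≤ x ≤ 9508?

24

The n-th nonagonal number is n(7n−5)/2.
Smallest index with value ≥ 2871: n = 29 (giving 2871).
Largest index with value ≤ 9508: n = 52 (giving 9334).
Indices 29 through 52: 24 terms.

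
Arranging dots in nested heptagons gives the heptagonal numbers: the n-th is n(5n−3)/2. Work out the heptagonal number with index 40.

3940

The 40th heptagonal number is n(5n−3)/2 with n = 40.
40·(5·40 − 3)/2 = 40·197/2 = 3940.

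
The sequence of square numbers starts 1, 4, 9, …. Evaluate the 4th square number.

16

The 4th square number is n² with n = 4.
4² = 16.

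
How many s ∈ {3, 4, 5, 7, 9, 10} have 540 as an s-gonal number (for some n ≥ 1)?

s = 3: P(3, 32) = 528 and P(3, 33) = 561; 540 is not s-gonal.
s = 4: P(4, 23) = 529 and P(4, 24) = 576; 540 is not s-gonal.
s = 5: P(5, 19) = 532 and P(5, 20) = 590; 540 is not s-gonal.
s = 7: P(7, 15) = 540. ✓
s = 9: P(9, 12) = 474 and P(9, 13) = 559; 540 is not s-gonal.
s = 10: P(10, 12) = 540. ✓
Hits: s ∈ {7, 10} → 2.

2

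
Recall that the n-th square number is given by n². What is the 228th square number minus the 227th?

455

n² − (n−1)² = 2n − 1, so 228² − 227² = 2·228 − 1 = 455.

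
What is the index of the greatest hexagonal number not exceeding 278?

12

Solve n(2n−1) ≤ 278 for integer n.
n = 12 gives 276 ≤ 278, while n = 13 gives 325 > 278; so the answer is index 12.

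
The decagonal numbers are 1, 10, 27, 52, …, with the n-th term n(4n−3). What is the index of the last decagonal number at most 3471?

29

Solve n(4n−3) ≤ 3471 for integer n.
n = 29 gives 3277 ≤ 3471, while n = 30 gives 3510 > 3471; so the answer is index 29.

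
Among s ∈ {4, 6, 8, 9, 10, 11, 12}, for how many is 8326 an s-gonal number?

1

s = 4: P(4, 91) = 8281 and P(4, 92) = 8464; 8326 is not s-gonal.
s = 6: P(6, 64) = 8128 and P(6, 65) = 8385; 8326 is not s-gonal.
s = 8: P(8, 53) = 8321 and P(8, 54) = 8640; 8326 is not s-gonal.
s = 9: P(9, 49) = 8281 and P(9, 50) = 8625; 8326 is not s-gonal.
s = 10: P(10, 46) = 8326. ✓
s = 11: P(11, 43) = 8170 and P(11, 44) = 8558; 8326 is not s-gonal.
s = 12: P(12, 41) = 8241 and P(12, 42) = 8652; 8326 is not s-gonal.
Hits: s ∈ {10} → 1.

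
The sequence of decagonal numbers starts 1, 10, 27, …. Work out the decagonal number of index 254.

257302

254·(4·254 − 3) = 254·1013 = 257302.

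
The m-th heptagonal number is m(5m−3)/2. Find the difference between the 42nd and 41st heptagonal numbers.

Consecutive heptagonal numbers differ by 5n − 4: here 5·42 − 4 = 206.

206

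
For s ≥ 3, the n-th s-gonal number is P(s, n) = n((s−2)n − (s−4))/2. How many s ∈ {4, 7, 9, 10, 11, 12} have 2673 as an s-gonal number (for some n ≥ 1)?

s = 4: P(4, 51) = 2601 and P(4, 52) = 2704; 2673 is not s-gonal.
s = 7: P(7, 33) = 2673. ✓
s = 9: P(9, 27) = 2484 and P(9, 28) = 2674; 2673 is not s-gonal.
s = 10: P(10, 26) = 2626 and P(10, 27) = 2835; 2673 is not s-gonal.
s = 11: P(11, 24) = 2508 and P(11, 25) = 2725; 2673 is not s-gonal.
s = 12: P(12, 23) = 2553 and P(12, 24) = 2784; 2673 is not s-gonal.
Hits: s ∈ {7} → 1.

1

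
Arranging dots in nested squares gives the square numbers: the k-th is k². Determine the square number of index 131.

The 131st square number is n² with n = 131.
131² = 17161.

17161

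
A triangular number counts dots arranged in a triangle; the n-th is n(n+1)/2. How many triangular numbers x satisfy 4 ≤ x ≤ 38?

6

The n-th triangular number is n(n+1)/2.
Smallest index with value ≥ 4: n = 3 (giving 6).
Largest index with value ≤ 38: n = 8 (giving 36).
Indices 3 through 8: 6 terms.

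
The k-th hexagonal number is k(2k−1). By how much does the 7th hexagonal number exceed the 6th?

Consecutive hexagonal numbers differ by 4n − 3: here 4·7 − 3 = 25.

25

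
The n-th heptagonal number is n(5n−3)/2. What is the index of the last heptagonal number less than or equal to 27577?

105

Solve n(5n−3)/2 ≤ 27577 for integer n.
n = 105 gives 27405 ≤ 27577, while n = 106 gives 27931 > 27577; so the answer is index 105.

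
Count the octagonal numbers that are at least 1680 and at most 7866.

28

The n-th octagonal number is n(3n−2).
Smallest index with value ≥ 1680: n = 24 (giving 1680).
Largest index with value ≤ 7866: n = 51 (giving 7701).
Indices 24 through 51: 28 terms.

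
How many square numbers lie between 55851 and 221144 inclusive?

The n-th square number is n².
Smallest index with value ≥ 55851: n = 237 (giving 56169).
Largest index with value ≤ 221144: n = 470 (giving 220900).
Indices 237 through 470: 234 terms.

234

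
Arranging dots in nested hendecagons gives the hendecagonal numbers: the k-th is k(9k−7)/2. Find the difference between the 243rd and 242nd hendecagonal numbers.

Consecutive hendecagonal numbers differ by 9n − 8: here 9·243 − 8 = 2179.

2179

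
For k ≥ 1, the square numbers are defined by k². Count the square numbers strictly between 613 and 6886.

58

The n-th square number is n².
Smallest index with value > 613: n = 25 (giving 625).
Largest index with value < 6886: n = 82 (giving 6724).
Indices 25 through 82: 58 terms.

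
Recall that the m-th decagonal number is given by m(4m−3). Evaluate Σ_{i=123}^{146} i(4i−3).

1731580

Σ i(4i−3) = 4Σi² − 3Σi over i = 123..146.
Σi = 10731 − 7503 = 3228 and Σi² = 1048061 − 612745 = 435316.
4·435316 − 3·3228 = 1731580.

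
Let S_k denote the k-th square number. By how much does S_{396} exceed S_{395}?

n² − (n−1)² = 2n − 1, so 396² − 395² = 2·396 − 1 = 791.

791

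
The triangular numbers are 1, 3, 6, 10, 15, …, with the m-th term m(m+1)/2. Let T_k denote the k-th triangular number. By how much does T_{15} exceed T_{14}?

Consecutive triangular numbers differ by n: T_{15} − T_{14} = 15.

15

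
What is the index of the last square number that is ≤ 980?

31

Solve n² ≤ 980 for integer n.
n = 31 gives 961 ≤ 980, while n = 32 gives 1024 > 980; so the answer is index 31.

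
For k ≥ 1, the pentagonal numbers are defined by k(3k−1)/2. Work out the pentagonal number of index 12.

12·(3·12 − 1)/2 = 12·35/2 = 210.

210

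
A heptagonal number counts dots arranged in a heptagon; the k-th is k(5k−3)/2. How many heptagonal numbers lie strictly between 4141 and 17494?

42

The n-th heptagonal number is n(5n−3)/2.
Smallest index with value > 4141: n = 42 (giving 4347).
Largest index with value < 17494: n = 83 (giving 17098).
Indices 42 through 83: 42 terms.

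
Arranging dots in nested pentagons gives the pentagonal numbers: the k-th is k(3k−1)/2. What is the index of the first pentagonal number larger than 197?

Solve n(3n−1)/2 > 197 for integer n.
The largest n with value ≤ 197 is 11 (since 176 ≤ 197 < 210), so the first above is n = 12, value 210.

12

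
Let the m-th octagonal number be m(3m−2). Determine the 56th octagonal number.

9296

The 56th octagonal number is n(3n−2) with n = 56.
56·(3·56 − 2) = 56·166 = 9296.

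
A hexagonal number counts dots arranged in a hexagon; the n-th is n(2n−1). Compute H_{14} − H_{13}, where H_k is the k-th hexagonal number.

53

Consecutive hexagonal numbers differ by 4n − 3: here 4·14 − 3 = 53.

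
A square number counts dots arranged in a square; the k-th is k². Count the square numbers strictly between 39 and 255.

The n-th square number is n².
Smallest index with value > 39: n = 7 (giving 49).
Largest index with value < 255: n = 15 (giving 225).
Indices 7 through 15: 9 terms.

9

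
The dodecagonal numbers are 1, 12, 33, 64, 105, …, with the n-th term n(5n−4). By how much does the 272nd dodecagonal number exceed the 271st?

Consecutive dodecagonal numbers differ by 10n − 9: here 10·272 − 9 = 2711.

2711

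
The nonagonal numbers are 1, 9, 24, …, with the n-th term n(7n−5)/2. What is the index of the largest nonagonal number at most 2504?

Solve n(7n−5)/2 ≤ 2504 for integer n.
n = 27 gives 2484 ≤ 2504, while n = 28 gives 2674 > 2504; so the answer is index 27.

27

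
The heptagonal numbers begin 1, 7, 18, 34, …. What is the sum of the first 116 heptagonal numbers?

Σ i(5i−3)/2 = (5Σi² − 3Σi) / 2 over i = 1..116.
Σi = 6786 and Σi² = 527046.
(5·527046 − 3·6786) / 2 = 2614872/2 = 1307436.

1307436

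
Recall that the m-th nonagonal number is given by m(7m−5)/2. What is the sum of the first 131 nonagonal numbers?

Σ i(7i−5)/2 = (7Σi² − 5Σi) / 2 over i = 1..131.
Σi = 8646 and Σi² = 757966.
(7·757966 − 5·8646) / 2 = 5262532/2 = 2631266.

2631266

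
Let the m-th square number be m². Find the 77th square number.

The 77th square number is n² with n = 77.
77² = 5929.

5929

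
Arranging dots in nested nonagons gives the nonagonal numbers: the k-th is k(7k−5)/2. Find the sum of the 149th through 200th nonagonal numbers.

5560256

Σ i(7i−5)/2 = (7Σi² − 5Σi) / 2 over i = 149..200.
Σi = 20100 − 11026 = 9074 and Σi² = 2686700 − 1091574 = 1595126.
(7·1595126 − 5·9074) / 2 = 11120512/2 = 5560256.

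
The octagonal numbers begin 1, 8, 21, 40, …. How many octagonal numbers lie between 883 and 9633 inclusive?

40

The n-th octagonal number is n(3n−2).
Smallest index with value ≥ 883: n = 18 (giving 936).
Largest index with value ≤ 9633: n = 57 (giving 9633).
Indices 18 through 57: 40 terms.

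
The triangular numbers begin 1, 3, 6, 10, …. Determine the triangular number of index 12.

78

The 12th triangular number is n(n+1)/2 with n = 12.
12·13/2 = 156/2 = 78.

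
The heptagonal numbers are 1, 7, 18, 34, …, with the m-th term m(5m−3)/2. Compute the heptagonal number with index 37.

3367

The 37th heptagonal number is n(5n−3)/2 with n = 37.
37·(5·37 − 3)/2 = 37·182/2 = 37·91 = 3367.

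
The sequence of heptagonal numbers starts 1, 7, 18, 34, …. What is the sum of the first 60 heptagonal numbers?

181780

Σ i(5i−3)/2 = (5Σi² − 3Σi) / 2 over i = 1..60.
Σi = 1830 and Σi² = 73810.
(5·73810 − 3·1830) / 2 = 363560/2 = 181780.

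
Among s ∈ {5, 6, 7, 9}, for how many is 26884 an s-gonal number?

2

s = 5: P(5, 134) = 26867 and P(5, 135) = 27270; 26884 is not s-gonal.
s = 6: P(6, 116) = 26796 and P(6, 117) = 27261; 26884 is not s-gonal.
s = 7: P(7, 104) = 26884. ✓
s = 9: P(9, 88) = 26884. ✓
Hits: s ∈ {7, 9} → 2.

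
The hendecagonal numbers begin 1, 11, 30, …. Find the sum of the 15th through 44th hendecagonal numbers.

Σ i(9i−7)/2 = (9Σi² − 7Σi) / 2 over i = 15..44.
Σi = 990 − 105 = 885 and Σi² = 29370 − 1015 = 28355.
(9·28355 − 7·885) / 2 = 249000/2 = 124500.

124500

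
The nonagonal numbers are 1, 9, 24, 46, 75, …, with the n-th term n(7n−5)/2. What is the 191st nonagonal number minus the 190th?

1331

Consecutive nonagonal numbers differ by 7n − 6: here 7·191 − 6 = 1331.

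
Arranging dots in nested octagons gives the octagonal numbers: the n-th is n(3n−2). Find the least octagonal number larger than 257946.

Solve n(3n−2) > 257946 for integer n.
The largest n with value ≤ 257946 is 293 (since 256961 ≤ 257946 < 258720), so the first above is n = 294, value 258720.

258720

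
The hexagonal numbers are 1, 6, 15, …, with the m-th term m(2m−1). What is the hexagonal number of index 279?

155403

279·(2·279 − 1) = 279·557 = 155403.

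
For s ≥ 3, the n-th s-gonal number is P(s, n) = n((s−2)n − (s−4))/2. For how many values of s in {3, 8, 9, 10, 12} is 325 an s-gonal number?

2

s = 3: P(3, 25) = 325. ✓
s = 8: P(8, 10) = 280 and P(8, 11) = 341; 325 is not s-gonal.
s = 9: P(9, 10) = 325. ✓
s = 10: P(10, 9) = 297 and P(10, 10) = 370; 325 is not s-gonal.
s = 12: P(12, 8) = 288 and P(12, 9) = 369; 325 is not s-gonal.
Hits: s ∈ {3, 9} → 2.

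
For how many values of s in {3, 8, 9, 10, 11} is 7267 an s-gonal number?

1

s = 3: P(3, 120) = 7260 and P(3, 121) = 7381; 7267 is not s-gonal.
s = 8: P(8, 49) = 7105 and P(8, 50) = 7400; 7267 is not s-gonal.
s = 9: P(9, 45) = 6975 and P(9, 46) = 7291; 7267 is not s-gonal.
s = 10: P(10, 43) = 7267. ✓
s = 11: P(11, 40) = 7060 and P(11, 41) = 7421; 7267 is not s-gonal.
Hits: s ∈ {10} → 1.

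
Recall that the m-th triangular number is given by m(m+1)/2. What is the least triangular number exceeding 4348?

4371

Solve n(n+1)/2 > 4348 for integer n.
The largest n with value ≤ 4348 is 92 (since 4278 ≤ 4348 < 4371), so the first above is n = 93, value 4371.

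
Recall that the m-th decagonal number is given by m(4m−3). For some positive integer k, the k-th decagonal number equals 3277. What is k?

29

Set n(4n−3) = 3277, giving 4n² − 3n − 3277 = 0.
The discriminant is 9 + 16·3277 = 52441, and √52441 = 229.
So n = (3 + 229) / 8 = 232/8 = 29.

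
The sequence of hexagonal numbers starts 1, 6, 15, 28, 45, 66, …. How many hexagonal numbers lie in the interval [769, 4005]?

26

The n-th hexagonal number is n(2n−1).
Smallest index with value ≥ 769: n = 20 (giving 780).
Largest index with value ≤ 4005: n = 45 (giving 4005).
Indices 20 through 45: 26 terms.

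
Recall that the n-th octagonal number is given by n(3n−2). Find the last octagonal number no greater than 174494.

173761

Solve n(3n−2) ≤ 174494 for integer n.
n = 241 gives 173761 ≤ 174494, while n = 242 gives 175208 > 174494; so the answer is 173761.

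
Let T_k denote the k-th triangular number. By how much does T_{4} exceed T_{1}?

9

4·5/2 = 10 and 1·2/2 = 1.
Difference: 10 − 1 = 9.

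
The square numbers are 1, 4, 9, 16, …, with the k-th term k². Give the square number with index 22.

484

22² = 484.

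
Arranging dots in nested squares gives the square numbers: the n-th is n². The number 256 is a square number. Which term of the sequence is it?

16

We need n² = 256, so n = √256 = 16.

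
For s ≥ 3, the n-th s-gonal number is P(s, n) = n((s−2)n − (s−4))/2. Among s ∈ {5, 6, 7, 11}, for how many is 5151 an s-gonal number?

1

s = 5: P(5, 58) = 5017 and P(5, 59) = 5192; 5151 is not s-gonal.
s = 6: P(6, 51) = 5151. ✓
s = 7: P(7, 45) = 4995 and P(7, 46) = 5221; 5151 is not s-gonal.
s = 11: P(11, 34) = 5083 and P(11, 35) = 5390; 5151 is not s-gonal.
Hits: s ∈ {6} → 1.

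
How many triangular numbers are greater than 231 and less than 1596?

The n-th triangular number is n(n+1)/2.
Smallest index with value > 231: n = 22 (giving 253).
Largest index with value < 1596: n = 55 (giving 1540).
Indices 22 through 55: 34 terms.

34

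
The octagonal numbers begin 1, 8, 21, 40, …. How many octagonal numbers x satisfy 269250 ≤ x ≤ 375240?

55

The n-th octagonal number is n(3n−2).
Smallest index with value ≥ 269250: n = 300 (giving 269400).
Largest index with value ≤ 375240: n = 354 (giving 375240).
Indices 300 through 354: 55 terms.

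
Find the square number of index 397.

397² = 157609.

157609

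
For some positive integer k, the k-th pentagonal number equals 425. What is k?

17

Set n(3n−1)/2 = 425, giving 3n² − n − 850 = 0.
So n = (1 + 101) / 6 = 102/6 = 17.
Check: 17·(3·17 − 1)/2 = 425. ✓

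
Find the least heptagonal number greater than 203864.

204061

Solve n(5n−3)/2 > 203864 for integer n.
The largest n with value ≤ 203864 is 285 (since 202635 ≤ 203864 < 204061), so the first above is n = 286, value 204061.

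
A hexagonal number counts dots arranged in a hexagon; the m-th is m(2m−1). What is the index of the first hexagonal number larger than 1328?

27

Solve n(2n−1) > 1328 for integer n.
The largest n with value ≤ 1328 is 26 (since 1326 ≤ 1328 < 1431), so the first above is n = 27, value 1431.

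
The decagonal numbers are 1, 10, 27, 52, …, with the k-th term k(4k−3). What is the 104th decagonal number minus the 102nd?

104·(4·104 − 3) = 42952 and 102·(4·102 − 3) = 41310.
Difference: 42952 − 41310 = 1642.

1642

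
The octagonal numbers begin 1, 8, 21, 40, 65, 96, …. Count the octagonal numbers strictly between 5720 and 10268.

14

The n-th octagonal number is n(3n−2).
Smallest index with value > 5720: n = 45 (giving 5985).
Largest index with value < 10268: n = 58 (giving 9976).
Indices 45 through 58: 14 terms.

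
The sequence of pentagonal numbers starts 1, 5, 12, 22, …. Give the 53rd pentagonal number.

53·(3·53 − 1)/2 = 53·158/2 = 53·79 = 4187.

4187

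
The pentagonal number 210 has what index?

12

Set n(3n−1)/2 = 210, giving 3n² − n − 420 = 0.
So n = (1 + 71) / 6 = 72/6 = 12.
Check: 12·(3·12 − 1)/2 = 210. ✓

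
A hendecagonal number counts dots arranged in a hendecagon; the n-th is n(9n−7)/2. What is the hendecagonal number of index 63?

17640

The 63rd hendecagonal number is n(9n−7)/2 with n = 63.
63·(9·63 − 7)/2 = 63·560/2 = 63·280 = 17640.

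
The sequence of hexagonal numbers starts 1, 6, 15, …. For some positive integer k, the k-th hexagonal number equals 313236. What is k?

Set n(2n−1) = 313236, giving 2n² − n − 313236 = 0.
The discriminant is 1 + 8·313236 = 2505889, and √2505889 = 1583.
So n = (1 + 1583) / 4 = 1584/4 = 396.

396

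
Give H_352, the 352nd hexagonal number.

The 352nd hexagonal number is n(2n−1) with n = 352.
352·(2·352 − 1) = 352·703 = 247456.

247456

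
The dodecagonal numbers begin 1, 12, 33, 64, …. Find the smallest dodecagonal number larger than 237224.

Solve n(5n−4) > 237224 for integer n.
The largest n with value ≤ 237224 is 218 (since 236748 ≤ 237224 < 238929), so the first above is n = 219, value 238929.

238929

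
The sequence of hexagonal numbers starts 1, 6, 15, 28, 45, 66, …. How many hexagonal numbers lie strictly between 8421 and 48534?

The n-th hexagonal number is n(2n−1).
Smallest index with value > 8421: n = 66 (giving 8646).
Largest index with value < 48534: n = 156 (giving 48516).
Indices 66 through 156: 91 terms.

91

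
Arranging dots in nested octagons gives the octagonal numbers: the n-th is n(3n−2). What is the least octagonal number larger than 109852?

Solve n(3n−2) > 109852 for integer n.
The largest n with value ≤ 109852 is 191 (since 109061 ≤ 109852 < 110208), so the first above is n = 192, value 110208.

110208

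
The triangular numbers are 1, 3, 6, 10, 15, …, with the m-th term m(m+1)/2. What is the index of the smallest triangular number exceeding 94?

14

Solve n(n+1)/2 > 94 for integer n.
The largest n with value ≤ 94 is 13 (since 91 ≤ 94 < 105), so the first above is n = 14, value 105.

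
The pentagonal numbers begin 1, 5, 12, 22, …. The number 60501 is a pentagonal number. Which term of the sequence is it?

201

Set n(3n−1)/2 = 60501, giving 3n² − n − 121002 = 0.
The discriminant is 1 + 24·60501 = 1452025, and √1452025 = 1205.
So n = (1 + 1205) / 6 = 1206/6 = 201.
Check: 201·(3·201 − 1)/2 = 60501. ✓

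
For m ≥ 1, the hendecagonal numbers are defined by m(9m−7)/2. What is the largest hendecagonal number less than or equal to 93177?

Solve n(9n−7)/2 ≤ 93177 for integer n.
n = 144 gives 92808 ≤ 93177, while n = 145 gives 94105 > 93177; so the answer is 92808.

92808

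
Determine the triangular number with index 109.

The 109th triangular number is n(n+1)/2 with n = 109.
109·110/2 = 11990/2 = 5995.

5995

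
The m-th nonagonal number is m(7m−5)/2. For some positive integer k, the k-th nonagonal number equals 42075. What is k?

110

Set n(7n−5)/2 = 42075, giving 7n² − 5n − 84150 = 0.
The discriminant is 25 + 56·42075 = 2356225, and √2356225 = 1535.
So n = (5 + 1535) / 14 = 1540/14 = 110.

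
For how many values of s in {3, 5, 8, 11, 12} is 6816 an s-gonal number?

s = 3: P(3, 116) = 6786 and P(3, 117) = 6903; 6816 is not s-gonal.
s = 5: P(5, 67) = 6700 and P(5, 68) = 6902; 6816 is not s-gonal.
s = 8: P(8, 48) = 6816. ✓
s = 11: P(11, 39) = 6708 and P(11, 40) = 7060; 6816 is not s-gonal.
s = 12: P(12, 37) = 6697 and P(12, 38) = 7068; 6816 is not s-gonal.
Hits: s ∈ {8} → 1.

1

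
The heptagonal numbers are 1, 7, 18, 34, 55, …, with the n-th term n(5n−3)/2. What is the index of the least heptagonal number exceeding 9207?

Solve n(5n−3)/2 > 9207 for integer n.
The largest n with value ≤ 9207 is 60 (since 8910 ≤ 9207 < 9211), so the first above is n = 61, value 9211.

61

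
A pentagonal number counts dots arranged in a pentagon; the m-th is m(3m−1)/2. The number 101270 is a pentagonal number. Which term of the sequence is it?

260

Set n(3n−1)/2 = 101270, giving 3n² − n − 202540 = 0.
The discriminant is 1 + 24·101270 = 2430481, and √2430481 = 1559.
So n = (1 + 1559) / 6 = 1560/6 = 260.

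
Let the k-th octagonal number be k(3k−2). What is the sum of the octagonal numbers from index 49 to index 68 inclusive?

204990

Σ i(3i−2) = 3Σi² − 2Σi over i = 49..68.
Σi = 2346 − 1176 = 1170 and Σi² = 107134 − 38024 = 69110.
3·69110 − 2·1170 = 204990.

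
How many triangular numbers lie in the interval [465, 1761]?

29

The n-th triangular number is n(n+1)/2.
Smallest index with value ≥ 465: n = 30 (giving 465).
Largest index with value ≤ 1761: n = 58 (giving 1711).
Indices 30 through 58: 29 terms.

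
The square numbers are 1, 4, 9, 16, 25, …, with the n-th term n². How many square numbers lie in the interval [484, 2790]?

31

The n-th square number is n².
Smallest index with value ≥ 484: n = 22 (giving 484).
Largest index with value ≤ 2790: n = 52 (giving 2704).
Indices 22 through 52: 31 terms.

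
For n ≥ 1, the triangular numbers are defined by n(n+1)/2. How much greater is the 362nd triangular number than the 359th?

1083

362·363/2 = 65703 and 359·360/2 = 64620.
Difference: 65703 − 64620 = 1083.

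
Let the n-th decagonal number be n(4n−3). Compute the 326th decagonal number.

424126

326·(4·326 − 3) = 326·1301 = 424126.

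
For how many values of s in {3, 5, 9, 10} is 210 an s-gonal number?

2

s = 3: P(3, 20) = 210. ✓
s = 5: P(5, 12) = 210. ✓
s = 9: P(9, 8) = 204 and P(9, 9) = 261; 210 is not s-gonal.
s = 10: P(10, 7) = 175 and P(10, 8) = 232; 210 is not s-gonal.
Hits: s ∈ {3, 5} → 2.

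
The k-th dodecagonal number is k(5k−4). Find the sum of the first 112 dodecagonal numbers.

2347688

Σ i(5i−4) = 5Σi² − 4Σi over i = 1..112.
Σi = 6328 and Σi² = 474600.
5·474600 − 4·6328 = 2347688.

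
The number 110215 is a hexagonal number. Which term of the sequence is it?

Set n(2n−1) = 110215, giving 2n² − n − 110215 = 0.
The discriminant is 1 + 8·110215 = 881721, and √881721 = 939.
So n = (1 + 939) / 4 = 940/4 = 235.
Check: 235·(2·235 − 1) = 110215. ✓

235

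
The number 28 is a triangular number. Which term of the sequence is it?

7

Set n(n+1)/2 = 28, giving n² + n − 56 = 0.
The discriminant is 1 + 8·28 = 225, and √225 = 15.
So n = (-1 + 15) / 2 = 14/2 = 7.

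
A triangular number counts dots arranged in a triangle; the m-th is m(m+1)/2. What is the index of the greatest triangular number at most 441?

29

Solve n(n+1)/2 ≤ 441 for integer n.
n = 29 gives 435 ≤ 441, while n = 30 gives 465 > 441; so the answer is index 29.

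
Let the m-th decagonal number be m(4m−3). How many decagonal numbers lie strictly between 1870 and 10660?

29

The n-th decagonal number is n(4n−3).
Smallest index with value > 1870: n = 23 (giving 2047).
Largest index with value < 10660: n = 51 (giving 10251).
Indices 23 through 51: 29 terms.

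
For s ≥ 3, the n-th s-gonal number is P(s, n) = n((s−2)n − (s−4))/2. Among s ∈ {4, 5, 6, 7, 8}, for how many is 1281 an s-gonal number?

1

s = 4: P(4, 35) = 1225 and P(4, 36) = 1296; 1281 is not s-gonal.
s = 5: P(5, 29) = 1247 and P(5, 30) = 1335; 1281 is not s-gonal.
s = 6: P(6, 25) = 1225 and P(6, 26) = 1326; 1281 is not s-gonal.
s = 7: P(7, 22) = 1177 and P(7, 23) = 1288; 1281 is not s-gonal.
s = 8: P(8, 21) = 1281. ✓
Hits: s ∈ {8} → 1.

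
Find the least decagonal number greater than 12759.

12825

Solve n(4n−3) > 12759 for integer n.
The largest n with value ≤ 12759 is 56 (since 12376 ≤ 12759 < 12825), so the first above is n = 57, value 12825.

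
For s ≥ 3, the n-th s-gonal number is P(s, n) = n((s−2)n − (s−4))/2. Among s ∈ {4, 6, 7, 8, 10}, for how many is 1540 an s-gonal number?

s = 4: P(4, 39) = 1521 and P(4, 40) = 1600; 1540 is not s-gonal.
s = 6: P(6, 28) = 1540. ✓
s = 7: P(7, 25) = 1525 and P(7, 26) = 1651; 1540 is not s-gonal.
s = 8: P(8, 22) = 1408 and P(8, 23) = 1541; 1540 is not s-gonal.
s = 10: P(10, 20) = 1540. ✓
Hits: s ∈ {6, 10} → 2.

2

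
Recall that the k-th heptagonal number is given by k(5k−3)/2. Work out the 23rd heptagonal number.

1288

The 23rd heptagonal number is n(5n−3)/2 with n = 23.
23·(5·23 − 3)/2 = 23·112/2 = 23·56 = 1288.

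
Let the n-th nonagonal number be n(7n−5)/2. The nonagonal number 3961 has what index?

Set n(7n−5)/2 = 3961, giving 7n² − 5n − 7922 = 0.
So n = (5 + 471) / 14 = 476/14 = 34.

34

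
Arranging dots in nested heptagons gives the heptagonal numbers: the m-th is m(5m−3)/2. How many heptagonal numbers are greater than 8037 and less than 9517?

The n-th heptagonal number is n(5n−3)/2.
Smallest index with value > 8037: n = 58 (giving 8323).
Largest index with value < 9517: n = 61 (giving 9211).
Indices 58 through 61: 4 terms.

4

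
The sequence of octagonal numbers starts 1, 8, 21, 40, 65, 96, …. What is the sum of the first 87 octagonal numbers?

662244

Σ i(3i−2) = 3Σi² − 2Σi over i = 1..87.
Σi = 3828 and Σi² = 223300.
3·223300 − 2·3828 = 662244.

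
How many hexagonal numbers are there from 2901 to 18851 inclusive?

The n-th hexagonal number is n(2n−1).
Smallest index with value ≥ 2901: n = 39 (giving 3003).
Largest index with value ≤ 18851: n = 97 (giving 18721).
Indices 39 through 97: 59 terms.

59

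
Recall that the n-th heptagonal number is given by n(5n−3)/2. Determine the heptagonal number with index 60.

8910

60·(5·60 − 3)/2 = 60·297/2 = 8910.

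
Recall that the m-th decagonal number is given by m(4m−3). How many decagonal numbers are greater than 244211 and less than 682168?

166

The n-th decagonal number is n(4n−3).
Smallest index with value > 244211: n = 248 (giving 245272).
Largest index with value < 682168: n = 413 (giving 681037).
Indices 248 through 413: 166 terms.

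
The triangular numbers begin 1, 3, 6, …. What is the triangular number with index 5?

The 5th triangular number is n(n+1)/2 with n = 5.
5·6/2 = 30/2 = 15.

15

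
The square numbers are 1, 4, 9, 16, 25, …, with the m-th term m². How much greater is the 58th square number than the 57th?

115

n² − (n−1)² = 2n − 1, so 58² − 57² = 2·58 − 1 = 115.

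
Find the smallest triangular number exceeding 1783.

1830

Solve n(n+1)/2 > 1783 for integer n.
The largest n with value ≤ 1783 is 59 (since 1770 ≤ 1783 < 1830), so the first above is n = 60, value 1830.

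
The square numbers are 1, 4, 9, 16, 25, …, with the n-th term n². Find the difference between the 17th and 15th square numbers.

17² = 289 and 15² = 225.
Difference: 289 − 225 = 64.

64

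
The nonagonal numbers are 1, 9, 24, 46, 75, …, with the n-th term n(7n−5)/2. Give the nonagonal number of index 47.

The 47th nonagonal number is n(7n−5)/2 with n = 47.
47·(7·47 − 5)/2 = 47·324/2 = 47·162 = 7614.

7614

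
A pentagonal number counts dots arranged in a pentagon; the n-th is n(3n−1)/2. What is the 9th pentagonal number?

117

9·(3·9 − 1)/2 = 9·26/2 = 9·13 = 117.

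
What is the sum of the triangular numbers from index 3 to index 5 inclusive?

Σ i(i+1)/2 = (Σi² + Σi) / 2 over i = 3..5.
Σi = 15 − 3 = 12 and Σi² = 55 − 5 = 50.
(1·50 + 1·12) / 2 = 62/2 = 31.

31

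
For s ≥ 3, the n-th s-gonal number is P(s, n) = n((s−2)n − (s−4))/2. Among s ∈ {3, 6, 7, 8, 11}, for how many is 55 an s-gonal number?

s = 3: P(3, 10) = 55. ✓
s = 6: P(6, 5) = 45 and P(6, 6) = 66; 55 is not s-gonal.
s = 7: P(7, 5) = 55. ✓
s = 8: P(8, 4) = 40 and P(8, 5) = 65; 55 is not s-gonal.
s = 11: P(11, 3) = 30 and P(11, 4) = 58; 55 is not s-gonal.
Hits: s ∈ {3, 7} → 2.

2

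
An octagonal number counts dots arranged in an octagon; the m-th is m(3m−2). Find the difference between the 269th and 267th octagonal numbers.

269·(3·269 − 2) = 216545 and 267·(3·267 − 2) = 213333.
Difference: 216545 − 213333 = 3212.

3212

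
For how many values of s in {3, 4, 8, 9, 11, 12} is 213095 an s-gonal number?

1

s = 3: P(3, 652) = 212878 and P(3, 653) = 213531; 213095 is not s-gonal.
s = 4: P(4, 461) = 212521 and P(4, 462) = 213444; 213095 is not s-gonal.
s = 8: P(8, 266) = 211736 and P(8, 267) = 213333; 213095 is not s-gonal.
s = 9: P(9, 247) = 212914 and P(9, 248) = 214644; 213095 is not s-gonal.
s = 11: P(11, 218) = 213095. ✓
s = 12: P(12, 206) = 211356 and P(12, 207) = 213417; 213095 is not s-gonal.
Hits: s ∈ {11} → 1.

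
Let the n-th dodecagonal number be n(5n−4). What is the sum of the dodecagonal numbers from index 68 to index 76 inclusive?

Σ i(5i−4) = 5Σi² − 4Σi over i = 68..76.
Σi = 2926 − 2278 = 648 and Σi² = 149226 − 102510 = 46716.
5·46716 − 4·648 = 230988.

230988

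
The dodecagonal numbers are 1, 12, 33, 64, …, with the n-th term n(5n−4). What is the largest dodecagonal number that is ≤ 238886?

Solve n(5n−4) ≤ 238886 for integer n.
n = 218 gives 236748 ≤ 238886, while n = 219 gives 238929 > 238886; so the answer is 236748.

236748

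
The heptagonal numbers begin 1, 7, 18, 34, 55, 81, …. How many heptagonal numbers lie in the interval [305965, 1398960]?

The n-th heptagonal number is n(5n−3)/2.
Smallest index with value ≥ 305965: n = 351 (giving 307476).
Largest index with value ≤ 1398960: n = 748 (giving 1397638).
Indices 351 through 748: 398 terms.

398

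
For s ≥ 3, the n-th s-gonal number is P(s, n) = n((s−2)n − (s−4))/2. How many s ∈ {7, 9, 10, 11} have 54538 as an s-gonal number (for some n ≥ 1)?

s = 7: P(7, 148) = 54538. ✓
s = 9: P(9, 125) = 54375 and P(9, 126) = 55251; 54538 is not s-gonal.
s = 10: P(10, 117) = 54405 and P(10, 118) = 55342; 54538 is not s-gonal.
s = 11: P(11, 110) = 54065 and P(11, 111) = 55056; 54538 is not s-gonal.
Hits: s ∈ {7} → 1.

1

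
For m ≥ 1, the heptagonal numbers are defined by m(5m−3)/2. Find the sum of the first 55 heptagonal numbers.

140140

Σ i(5i−3)/2 = (5Σi² − 3Σi) / 2 over i = 1..55.
Σi = 1540 and Σi² = 56980.
(5·56980 − 3·1540) / 2 = 280280/2 = 140140.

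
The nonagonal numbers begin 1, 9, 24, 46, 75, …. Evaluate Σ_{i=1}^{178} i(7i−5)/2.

Σ i(7i−5)/2 = (7Σi² − 5Σi) / 2 over i = 1..178.
Σi = 15931 and Σi² = 1895789.
(7·1895789 − 5·15931) / 2 = 13190868/2 = 6595434.

6595434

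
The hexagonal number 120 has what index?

Set n(2n−1) = 120, giving 2n² − n − 120 = 0.
The discriminant is 1 + 8·120 = 961, and √961 = 31.
So n = (1 + 31) / 4 = 32/4 = 8.

8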